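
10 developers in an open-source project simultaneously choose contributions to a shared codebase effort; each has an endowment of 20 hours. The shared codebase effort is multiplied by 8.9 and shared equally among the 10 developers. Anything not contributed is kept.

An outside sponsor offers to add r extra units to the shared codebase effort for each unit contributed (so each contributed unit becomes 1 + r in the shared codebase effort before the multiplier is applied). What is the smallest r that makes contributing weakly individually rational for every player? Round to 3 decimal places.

With matching at rate r, one contributed unit becomes (1 + r) in the shared codebase effort and returns 8.9 × (1 + r) / 10 to the contributor.
Setting this equal to 1: 1 + r = 10/8.9 = 1.1236.
So the minimum matching rate is r = 1.1236 − 1 = 0.124.

0.124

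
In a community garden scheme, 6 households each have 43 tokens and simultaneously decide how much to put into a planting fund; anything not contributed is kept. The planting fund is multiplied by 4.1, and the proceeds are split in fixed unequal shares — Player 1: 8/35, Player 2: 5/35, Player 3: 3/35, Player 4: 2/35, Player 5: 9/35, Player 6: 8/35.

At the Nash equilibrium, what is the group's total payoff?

391.30 tokens

A player with share s gets back 4.1·s per unit contributed, so full contribution is dominant for anyone with s > 1/4.1 = 0.2439 and zero contribution is dominant for anyone below.
The only share above 0.2439 is Player 5's 9/35, contributing 43; the remaining 5 contribute 0. Total contributed: 43.
The planting fund pays out 4.1 × 43 = 176.30 in total (split across the unequal shares, but the aggregate is all that matters for the group sum).
The 5 free-riders keep 43 each, adding 215. Group total = 215 + 176.30 = 391.30.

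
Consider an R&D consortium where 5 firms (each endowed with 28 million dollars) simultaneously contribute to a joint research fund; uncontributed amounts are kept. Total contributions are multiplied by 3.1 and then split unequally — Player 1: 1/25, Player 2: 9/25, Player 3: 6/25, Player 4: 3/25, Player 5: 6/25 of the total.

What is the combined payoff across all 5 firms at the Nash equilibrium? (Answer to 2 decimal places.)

198.80 million dollars

Each unit j contributes comes back to j as 3.1 × (j's share), so j prefers to contribute only if that share exceeds 1/3.1 = 0.3226; otherwise keeping the unit dominates.
Only Player 2 (9/25) clears that bar, contributing 28; the remaining 4 contribute 0. Total contributed: 28.
The joint research fund pays out 3.1 × 28 = 86.80 in total (split across the unequal shares, but the aggregate is all that matters for the group sum).
The 4 free-riders keep 28 each, adding 112. Group total = 112 + 86.80 = 198.80.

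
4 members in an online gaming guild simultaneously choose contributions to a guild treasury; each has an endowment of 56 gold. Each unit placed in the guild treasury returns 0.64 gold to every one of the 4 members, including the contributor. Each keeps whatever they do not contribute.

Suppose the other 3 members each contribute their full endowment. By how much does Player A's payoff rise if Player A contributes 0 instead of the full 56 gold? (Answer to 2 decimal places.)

20.16 gold

Switching from a contribution of 56 to 0 lets Player A keep an extra 56 gold, but lowers the guild treasury by 56, which costs Player A their own share of that drop: 0.64 × 56 = 35.84.
Net gain = 56 − 35.84 = 20.16. The private return per contributed unit (0.64) is below 1, so free-riding is indeed the best response regardless of what the others do.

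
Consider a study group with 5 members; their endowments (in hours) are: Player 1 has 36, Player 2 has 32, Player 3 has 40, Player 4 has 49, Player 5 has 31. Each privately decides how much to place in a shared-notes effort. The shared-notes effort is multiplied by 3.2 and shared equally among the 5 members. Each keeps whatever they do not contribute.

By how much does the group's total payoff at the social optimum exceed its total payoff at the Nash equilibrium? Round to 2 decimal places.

413.60 hours

The private return per contributed unit is 3.2/5 = 0.6400 < 1 for every player regardless of endowment, so the Nash equilibrium is zero contribution and the group total is Σ E_j = 36 + 32 + 40 + 49 + 31 = 188.
Each contributed unit returns 3.200 to the group, so the social optimum is full contribution by everyone: group total = 3.200 × 188 = 601.60.
Efficiency loss = (3.200 − 1) × 188 = 413.60.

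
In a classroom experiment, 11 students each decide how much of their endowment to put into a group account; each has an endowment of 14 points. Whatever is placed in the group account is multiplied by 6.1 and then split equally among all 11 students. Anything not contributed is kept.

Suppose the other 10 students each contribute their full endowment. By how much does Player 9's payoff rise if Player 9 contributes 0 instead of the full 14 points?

6.24 points

Switching from a contribution of 14 to 0 lets Player 9 keep an extra 14 points, but lowers the group account by 14, which costs Player 9 their own share of that drop: 6.1/11 × 14 = 7.76.
Net gain = 14 − 7.76 = 6.24. The private return per contributed unit (0.5545) is below 1, so free-riding is indeed the best response regardless of what the others do.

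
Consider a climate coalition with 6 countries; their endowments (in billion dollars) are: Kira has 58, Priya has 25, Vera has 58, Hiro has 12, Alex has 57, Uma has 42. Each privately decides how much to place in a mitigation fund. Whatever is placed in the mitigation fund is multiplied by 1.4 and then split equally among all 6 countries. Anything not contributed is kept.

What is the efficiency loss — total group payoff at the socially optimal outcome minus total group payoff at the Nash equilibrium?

The private return per contributed unit is 1.4/6 = 0.2333 < 1 for every player regardless of endowment, so the Nash equilibrium is zero contribution and the group total is Σ E_j = 58 + 25 + 58 + 12 + 57 + 42 = 252.
Each contributed unit returns 1.400 to the group, so the social optimum is full contribution by everyone: group total = 1.400 × 252 = 352.80.
Efficiency loss = (1.400 − 1) × 252 = 100.80.

100.80 billion dollars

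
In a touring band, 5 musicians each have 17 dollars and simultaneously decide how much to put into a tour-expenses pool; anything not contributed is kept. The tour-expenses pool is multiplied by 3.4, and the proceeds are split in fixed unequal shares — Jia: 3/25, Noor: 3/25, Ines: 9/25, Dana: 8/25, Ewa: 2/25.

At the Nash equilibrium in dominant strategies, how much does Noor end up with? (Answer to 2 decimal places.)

30.87 dollars

A player with share s gets back 3.4·s per unit contributed, so full contribution is dominant for anyone with s > 1/3.4 = 0.2941 and zero contribution is dominant for anyone below.
The shares above 0.2941 belong to Ines and Dana, contributing 17 each; the remaining 3 contribute 0. Total contributed: 34.
Noor keeps 17 and receives 3.4 × 34 × 3/25 = 13.87 from the tour-expenses pool, for a payoff of 30.87.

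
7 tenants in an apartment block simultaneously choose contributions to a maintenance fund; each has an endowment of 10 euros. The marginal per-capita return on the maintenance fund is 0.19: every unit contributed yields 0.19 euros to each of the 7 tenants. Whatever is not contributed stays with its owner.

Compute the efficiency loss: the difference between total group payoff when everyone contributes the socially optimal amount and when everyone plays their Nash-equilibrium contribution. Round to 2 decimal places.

The private return per contributed unit is 0.19 < 1, so contributing 0 is dominant for every player. At the Nash equilibrium everyone keeps their 10, and the group total is 7 × 10 = 70.
Each contributed unit returns 1.330 to the group as a whole (0.19 to each of 7 players), which exceeds 1, so the social optimum is full contribution: group total = 1.330 × 70 = 93.10.
Efficiency loss = 93.10 − 70 = 23.10.

23.10 euros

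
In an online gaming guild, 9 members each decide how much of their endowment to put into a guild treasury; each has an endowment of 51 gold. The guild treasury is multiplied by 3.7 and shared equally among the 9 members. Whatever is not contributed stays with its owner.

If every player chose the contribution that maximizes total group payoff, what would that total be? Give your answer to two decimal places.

1698.30 gold

Each contributed unit returns 3.700 to the group as a whole (0.4111 to each of 9 players), which exceeds 1, so the social optimum is full contribution: group total = 3.700 × 459 = 1698.30.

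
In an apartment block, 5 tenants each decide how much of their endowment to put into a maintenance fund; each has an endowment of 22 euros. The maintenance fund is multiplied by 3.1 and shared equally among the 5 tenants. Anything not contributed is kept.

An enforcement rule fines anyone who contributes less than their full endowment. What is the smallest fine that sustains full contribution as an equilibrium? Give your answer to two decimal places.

Given the others contribute fully, the best deviation is to contribute 0 (any partial contribution still incurs the fine and gives up units whose private return 0.6200 is below 1).
Deviating from 22 to 0 saves 22 euros but forfeits the deviator's share of the drop in the maintenance fund: 3.1/5 × 22 = 13.64.
So the deviation gain is 22 − 13.64 = 8.36, and the fine must be at least 8.36 euros to wipe it out.

8.36 euros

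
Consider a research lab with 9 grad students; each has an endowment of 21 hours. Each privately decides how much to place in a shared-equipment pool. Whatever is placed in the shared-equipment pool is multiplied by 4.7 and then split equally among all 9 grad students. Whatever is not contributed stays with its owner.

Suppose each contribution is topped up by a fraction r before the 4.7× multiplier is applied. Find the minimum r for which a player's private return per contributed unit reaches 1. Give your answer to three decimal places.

0.915

With matching at rate r, one contributed unit becomes (1 + r) in the shared-equipment pool and returns 4.7 × (1 + r) / 9 to the contributor.
Setting this equal to 1: 1 + r = 9/4.7 = 1.9149.
So the minimum matching rate is r = 1.9149 − 1 = 0.915.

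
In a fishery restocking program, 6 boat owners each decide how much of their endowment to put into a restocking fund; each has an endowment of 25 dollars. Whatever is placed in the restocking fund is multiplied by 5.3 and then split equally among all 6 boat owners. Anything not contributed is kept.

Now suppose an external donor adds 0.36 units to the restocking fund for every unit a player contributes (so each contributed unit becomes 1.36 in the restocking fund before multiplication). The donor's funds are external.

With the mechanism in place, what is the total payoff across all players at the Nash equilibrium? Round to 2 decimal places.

1081.20 dollars

Under the mechanism each unit contributed yields 5.3 × 1.36 / 6 = 1.2013 back to its contributor per unit of net cost, which exceeds 1, making full contribution the dominant choice for everyone.
So the Nash equilibrium is full contribution by all 6; the group earns 5.3 × 1.36 × 150 = 1081.20.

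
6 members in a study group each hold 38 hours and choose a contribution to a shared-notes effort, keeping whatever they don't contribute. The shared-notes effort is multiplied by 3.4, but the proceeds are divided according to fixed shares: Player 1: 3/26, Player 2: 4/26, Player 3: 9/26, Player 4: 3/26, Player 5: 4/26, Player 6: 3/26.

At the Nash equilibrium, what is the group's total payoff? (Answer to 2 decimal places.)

319.20 hours

Player j's private return per contributed unit is 3.4 × (j's share). Contributing is weakly dominant for j when that share is at least 1/3.4 = 0.2941, and contributing 0 is dominant otherwise.
Player 3 alone (share 9/26) is above the threshold, contributing 38; the remaining 5 contribute 0. Total contributed: 38.
The shared-notes effort pays out 3.4 × 38 = 129.20 in total (split across the unequal shares, but the aggregate is all that matters for the group sum).
The 5 free-riders keep 38 each, adding 190. Group total = 190 + 129.20 = 319.20.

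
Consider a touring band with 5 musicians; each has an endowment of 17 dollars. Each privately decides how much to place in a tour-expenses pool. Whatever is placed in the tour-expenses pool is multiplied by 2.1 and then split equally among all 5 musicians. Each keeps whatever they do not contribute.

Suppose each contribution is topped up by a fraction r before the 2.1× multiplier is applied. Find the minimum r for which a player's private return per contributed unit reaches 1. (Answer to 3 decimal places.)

With matching at rate r, one contributed unit becomes (1 + r) in the tour-expenses pool and returns 2.1 × (1 + r) / 5 to the contributor.
Setting this equal to 1: 1 + r = 5/2.1 = 2.3810.
So the minimum matching rate is r = 2.3810 − 1 = 1.381.

1.381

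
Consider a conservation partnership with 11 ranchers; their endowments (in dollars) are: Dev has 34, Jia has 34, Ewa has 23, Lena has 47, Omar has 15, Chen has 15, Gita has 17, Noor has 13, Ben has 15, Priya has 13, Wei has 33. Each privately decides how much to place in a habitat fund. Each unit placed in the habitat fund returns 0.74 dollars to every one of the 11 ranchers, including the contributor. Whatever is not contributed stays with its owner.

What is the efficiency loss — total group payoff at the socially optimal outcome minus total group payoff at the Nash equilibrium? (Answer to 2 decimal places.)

The private return per contributed unit is 0.74 < 1 for everyone, so the Nash equilibrium is zero contribution and the group total is Σ E_j = 34 + 34 + 23 + 47 + 15 + 15 + 17 + 13 + 15 + 13 + 33 = 259.
Each contributed unit returns 8.140 to the group, so the social optimum is full contribution by everyone: group total = 8.140 × 259 = 2108.26.
Efficiency loss = (8.140 − 1) × 259 = 1849.26.

1849.26 dollars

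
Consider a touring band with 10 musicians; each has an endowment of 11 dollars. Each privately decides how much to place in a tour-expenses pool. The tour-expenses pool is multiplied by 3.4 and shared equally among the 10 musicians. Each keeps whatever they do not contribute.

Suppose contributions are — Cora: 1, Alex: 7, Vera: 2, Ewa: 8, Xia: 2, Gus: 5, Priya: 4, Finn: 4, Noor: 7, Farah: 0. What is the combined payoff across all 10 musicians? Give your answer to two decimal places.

206.00 dollars

Total contributed: 1 + 7 + 2 + 8 + 2 + 5 + 4 + 4 + 7 + 0 = 40; total kept: 10 × 11 − 40 = 70.
The tour-expenses pool pays out 3.4 × 40 = 136.00 in aggregate.
Group total = 70 + 136.00 = 206.00.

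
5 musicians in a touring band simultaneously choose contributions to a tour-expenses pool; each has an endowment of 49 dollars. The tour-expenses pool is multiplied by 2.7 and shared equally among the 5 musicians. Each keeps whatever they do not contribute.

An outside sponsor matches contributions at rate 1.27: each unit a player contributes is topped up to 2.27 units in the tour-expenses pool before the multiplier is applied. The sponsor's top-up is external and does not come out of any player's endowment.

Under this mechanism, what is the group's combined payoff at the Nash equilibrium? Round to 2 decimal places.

The effective private return per unit is now 2.7 × 2.27 / 5 = 1.2258 > 1, so every player's dominant strategy flips to full contribution.
So the Nash equilibrium is full contribution by all 5; the group earns 2.7 × 2.27 × 245 = 1501.61.

1501.61 dollars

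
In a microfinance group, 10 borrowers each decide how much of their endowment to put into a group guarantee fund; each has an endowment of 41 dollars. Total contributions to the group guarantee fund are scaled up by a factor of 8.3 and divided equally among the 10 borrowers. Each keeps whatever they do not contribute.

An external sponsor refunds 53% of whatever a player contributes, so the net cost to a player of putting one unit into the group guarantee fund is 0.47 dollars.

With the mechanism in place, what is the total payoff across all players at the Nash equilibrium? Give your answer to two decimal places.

3620.30 dollars

The effective private return per unit is now (8.3/10) / 0.47 = 1.7660 > 1, so every player's dominant strategy flips to full contribution.
At the Nash equilibrium everyone contributes 41. Group total payoff = 10 × (41 × 0.53 + 8.3 × 41) = 3620.30.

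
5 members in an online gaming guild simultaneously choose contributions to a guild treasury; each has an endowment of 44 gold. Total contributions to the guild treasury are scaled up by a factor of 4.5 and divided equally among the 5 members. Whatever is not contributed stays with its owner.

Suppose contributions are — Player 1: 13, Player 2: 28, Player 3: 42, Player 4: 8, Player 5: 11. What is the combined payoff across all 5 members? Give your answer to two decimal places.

577.00 gold

Total contributed: 13 + 28 + 42 + 8 + 11 = 102; total kept: 5 × 44 − 102 = 118.
The guild treasury pays out 4.5 × 102 = 459.00 in aggregate.
Group total = 118 + 459.00 = 577.00.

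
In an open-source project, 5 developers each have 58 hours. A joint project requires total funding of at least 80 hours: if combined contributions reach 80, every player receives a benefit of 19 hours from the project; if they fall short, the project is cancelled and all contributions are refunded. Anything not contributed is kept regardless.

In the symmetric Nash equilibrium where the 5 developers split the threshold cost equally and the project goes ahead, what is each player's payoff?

61 hours

Equal share of the threshold: 80/5 = 16.
At this profile no one gains by cutting their contribution: any cut drops the total below 80, the project is cancelled, contributions are refunded, and the deviator ends with 58, which is less than 58 − 16 + 19 = 61. Contributing more than 16 just wastes the excess. So contributing exactly 16 is a best response.
Each player's payoff: 58 − 16 + 19 = 61.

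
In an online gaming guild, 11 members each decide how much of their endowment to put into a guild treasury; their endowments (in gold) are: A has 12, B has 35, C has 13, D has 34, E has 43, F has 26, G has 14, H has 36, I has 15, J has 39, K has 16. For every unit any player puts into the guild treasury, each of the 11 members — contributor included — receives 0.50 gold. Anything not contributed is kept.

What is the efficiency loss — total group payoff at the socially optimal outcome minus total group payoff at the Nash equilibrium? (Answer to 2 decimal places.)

The private return per contributed unit is 0.50 < 1 for everyone, so the Nash equilibrium is zero contribution and the group total is Σ E_j = 12 + 35 + 13 + 34 + 43 + 26 + 14 + 36 + 15 + 39 + 16 = 283.
Each contributed unit returns 5.500 to the group, so the social optimum is full contribution by everyone: group total = 5.500 × 283 = 1556.50.
Efficiency loss = (5.500 − 1) × 283 = 1273.50.

1273.50 gold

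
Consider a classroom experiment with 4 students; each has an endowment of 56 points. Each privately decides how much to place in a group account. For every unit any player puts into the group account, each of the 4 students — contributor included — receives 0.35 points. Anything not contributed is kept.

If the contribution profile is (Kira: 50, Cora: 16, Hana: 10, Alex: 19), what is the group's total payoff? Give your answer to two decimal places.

262.00 points

Total contributed: 50 + 16 + 10 + 19 = 95; total kept: 4 × 56 − 95 = 129.
The group account pays out 0.35 × 4 × 95 = 133.00 in aggregate.
Group total = 129 + 133.00 = 262.00.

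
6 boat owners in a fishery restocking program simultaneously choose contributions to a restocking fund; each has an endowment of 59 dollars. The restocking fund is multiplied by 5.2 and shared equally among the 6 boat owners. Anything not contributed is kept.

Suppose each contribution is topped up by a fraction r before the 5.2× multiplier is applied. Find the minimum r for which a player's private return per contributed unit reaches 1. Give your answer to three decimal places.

With matching at rate r, one contributed unit becomes (1 + r) in the restocking fund and returns 5.2 × (1 + r) / 6 to the contributor.
Setting this equal to 1: 1 + r = 6/5.2 = 1.1538.
So the minimum matching rate is r = 1.1538 − 1 = 0.154.

0.154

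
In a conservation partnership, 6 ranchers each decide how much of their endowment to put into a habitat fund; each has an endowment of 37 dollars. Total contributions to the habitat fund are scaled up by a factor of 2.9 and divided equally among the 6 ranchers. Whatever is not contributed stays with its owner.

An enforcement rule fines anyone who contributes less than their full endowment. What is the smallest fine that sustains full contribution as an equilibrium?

Given the others contribute fully, the best deviation is to contribute 0 (any partial contribution still incurs the fine and gives up units whose private return 0.4833 is below 1).
Deviating from 37 to 0 saves 37 dollars but forfeits the deviator's share of the drop in the habitat fund: 2.9/6 × 37 = 17.88.
So the deviation gain is 37 − 17.88 = 19.12, and the fine must be at least 19.12 dollars to wipe it out.

19.12 dollars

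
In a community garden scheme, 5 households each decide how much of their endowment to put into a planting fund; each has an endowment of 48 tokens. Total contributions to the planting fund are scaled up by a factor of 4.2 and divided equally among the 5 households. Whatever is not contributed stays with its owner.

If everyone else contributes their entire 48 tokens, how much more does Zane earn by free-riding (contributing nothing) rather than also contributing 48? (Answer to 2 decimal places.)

Switching from a contribution of 48 to 0 lets Zane keep an extra 48 tokens, but lowers the planting fund by 48, which costs Zane their own share of that drop: 4.2/5 × 48 = 40.32.
Net gain = 48 − 40.32 = 7.68. The private return per contributed unit (0.8400) is below 1, so free-riding is indeed the best response regardless of what the others do.

7.68 tokens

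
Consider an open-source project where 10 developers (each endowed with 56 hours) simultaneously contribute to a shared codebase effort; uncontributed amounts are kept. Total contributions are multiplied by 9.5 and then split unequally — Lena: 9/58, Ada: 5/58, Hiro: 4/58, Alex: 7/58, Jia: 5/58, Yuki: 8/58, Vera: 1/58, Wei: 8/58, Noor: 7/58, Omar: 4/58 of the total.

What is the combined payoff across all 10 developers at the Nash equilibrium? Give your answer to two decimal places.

For player j, contributing a unit is worthwhile iff 9.5 × (j's share) ≥ 1, i.e. iff j's share is at least 0.1053.
The shares above 0.1053 belong to Lena, Alex, Yuki, Wei and Noor, contributing 56 each; the remaining 5 contribute 0. Total contributed: 280.
The shared codebase effort pays out 9.5 × 280 = 2660.00 in total (split across the unequal shares, but the aggregate is all that matters for the group sum).
The 5 free-riders keep 56 each, adding 280. Group total = 280 + 2660.00 = 2940.00.

2940.00 hours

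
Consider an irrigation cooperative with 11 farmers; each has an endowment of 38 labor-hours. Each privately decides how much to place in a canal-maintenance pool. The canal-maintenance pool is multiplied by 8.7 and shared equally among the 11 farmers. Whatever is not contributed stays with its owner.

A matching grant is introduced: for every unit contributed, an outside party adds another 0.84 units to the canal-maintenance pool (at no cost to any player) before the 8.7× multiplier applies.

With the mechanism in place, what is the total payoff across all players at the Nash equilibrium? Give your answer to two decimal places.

With the mechanism, a contributed unit returns 8.7 × 1.84 / 11 = 1.4553 per unit of net cost to the contributor — now above 1 — so contributing fully is weakly dominant for every player.
So the Nash equilibrium is full contribution by all 11; the group earns 8.7 × 1.84 × 418 = 6691.34.

6691.34 labor-hours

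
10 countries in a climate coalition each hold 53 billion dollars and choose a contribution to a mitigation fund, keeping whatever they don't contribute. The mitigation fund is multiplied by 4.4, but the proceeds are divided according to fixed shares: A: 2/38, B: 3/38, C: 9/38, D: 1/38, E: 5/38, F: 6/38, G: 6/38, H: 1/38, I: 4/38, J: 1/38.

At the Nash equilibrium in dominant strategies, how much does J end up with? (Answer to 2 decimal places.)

59.14 billion dollars

Player j's private return per contributed unit is 4.4 × (j's share). Contributing is weakly dominant for j when that share is at least 1/4.4 = 0.2273, and contributing 0 is dominant otherwise.
Only C (9/38) clears that bar, contributing 53; the remaining 9 contribute 0. Total contributed: 53.
J keeps 53 and receives 4.4 × 53 × 1/38 = 6.14 from the mitigation fund, for a payoff of 59.14.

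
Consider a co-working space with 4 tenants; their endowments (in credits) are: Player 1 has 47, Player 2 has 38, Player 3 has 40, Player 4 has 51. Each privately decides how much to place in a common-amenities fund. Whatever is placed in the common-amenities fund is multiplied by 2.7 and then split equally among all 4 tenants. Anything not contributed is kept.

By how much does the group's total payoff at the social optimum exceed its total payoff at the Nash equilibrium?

299.20 credits

The private return per contributed unit is 2.7/4 = 0.6750 < 1 for every player regardless of endowment, so the Nash equilibrium is zero contribution and the group total is Σ E_j = 47 + 38 + 40 + 51 = 176.
Each contributed unit returns 2.700 to the group, so the social optimum is full contribution by everyone: group total = 2.700 × 176 = 475.20.
Efficiency loss = (2.700 − 1) × 176 = 299.20.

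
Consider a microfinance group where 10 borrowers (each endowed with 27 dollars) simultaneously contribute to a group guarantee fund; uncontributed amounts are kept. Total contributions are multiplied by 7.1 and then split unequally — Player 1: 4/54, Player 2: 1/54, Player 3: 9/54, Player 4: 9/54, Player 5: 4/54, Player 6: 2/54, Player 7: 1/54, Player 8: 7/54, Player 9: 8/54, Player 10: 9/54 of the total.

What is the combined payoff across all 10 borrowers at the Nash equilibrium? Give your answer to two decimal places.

Each unit j contributes comes back to j as 7.1 × (j's share), so j prefers to contribute only if that share exceeds 1/7.1 = 0.1408; otherwise keeping the unit dominates.
The shares above 0.1408 belong to Player 3, Player 4, Player 9 and Player 10, contributing 27 each; the remaining 6 contribute 0. Total contributed: 108.
The group guarantee fund pays out 7.1 × 108 = 766.80 in total (split across the unequal shares, but the aggregate is all that matters for the group sum).
The 6 free-riders keep 27 each, adding 162. Group total = 162 + 766.80 = 928.80.

928.80 dollars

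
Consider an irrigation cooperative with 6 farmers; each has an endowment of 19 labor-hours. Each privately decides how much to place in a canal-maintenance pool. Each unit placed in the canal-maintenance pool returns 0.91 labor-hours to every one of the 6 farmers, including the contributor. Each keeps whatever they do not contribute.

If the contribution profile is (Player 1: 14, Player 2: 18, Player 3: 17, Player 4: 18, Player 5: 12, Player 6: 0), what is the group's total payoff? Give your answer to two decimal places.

466.34 labor-hours

Total contributed: 14 + 18 + 17 + 18 + 12 + 0 = 79; total kept: 6 × 19 − 79 = 35.
The canal-maintenance pool pays out 0.91 × 6 × 79 = 431.34 in aggregate.
Group total = 35 + 431.34 = 466.34.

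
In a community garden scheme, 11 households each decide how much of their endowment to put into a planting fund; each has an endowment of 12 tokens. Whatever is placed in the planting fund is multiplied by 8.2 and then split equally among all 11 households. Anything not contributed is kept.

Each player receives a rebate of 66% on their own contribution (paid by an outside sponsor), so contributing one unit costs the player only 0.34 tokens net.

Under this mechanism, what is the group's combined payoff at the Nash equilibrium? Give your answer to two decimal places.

Under the mechanism each unit contributed yields (8.2/11) / 0.34 = 2.1925 back to its contributor per unit of net cost, which exceeds 1, making full contribution the dominant choice for everyone.
At the Nash equilibrium everyone contributes 12. Group total payoff = 11 × (12 × 0.66 + 8.2 × 12) = 1169.52.

1169.52 tokens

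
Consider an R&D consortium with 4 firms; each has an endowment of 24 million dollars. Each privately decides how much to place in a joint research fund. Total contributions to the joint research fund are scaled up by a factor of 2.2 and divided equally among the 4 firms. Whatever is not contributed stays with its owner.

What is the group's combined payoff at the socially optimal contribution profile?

211.20 million dollars

Each contributed unit returns 2.200 to the group as a whole (0.5500 to each of 4 players), which exceeds 1, so the social optimum is full contribution: group total = 2.200 × 96 = 211.20.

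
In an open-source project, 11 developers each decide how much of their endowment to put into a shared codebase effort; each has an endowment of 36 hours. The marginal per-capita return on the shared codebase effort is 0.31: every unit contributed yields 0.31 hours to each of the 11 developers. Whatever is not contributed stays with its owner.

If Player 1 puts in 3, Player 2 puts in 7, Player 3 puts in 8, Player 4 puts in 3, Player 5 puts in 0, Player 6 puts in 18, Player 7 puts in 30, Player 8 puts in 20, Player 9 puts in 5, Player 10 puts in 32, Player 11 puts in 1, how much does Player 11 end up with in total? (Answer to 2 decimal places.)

Total contributed: 3 + 7 + 8 + 3 + 0 + 18 + 30 + 20 + 5 + 32 + 1 = 127.
Each receives 0.31 × 127 = 39.37 from the shared codebase effort.
Player 11 keeps 36 − 1 = 35, so Player 11's payoff is 35 + 39.37 = 74.37.

74.37 hours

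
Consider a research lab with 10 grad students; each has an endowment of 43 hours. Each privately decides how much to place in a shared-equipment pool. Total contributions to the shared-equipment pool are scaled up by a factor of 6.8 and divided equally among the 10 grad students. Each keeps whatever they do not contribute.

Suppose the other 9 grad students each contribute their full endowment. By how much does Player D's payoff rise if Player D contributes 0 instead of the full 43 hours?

13.76 hours

Switching from a contribution of 43 to 0 lets Player D keep an extra 43 hours, but lowers the shared-equipment pool by 43, which costs Player D their own share of that drop: 6.8/10 × 43 = 29.24.
Net gain = 43 − 29.24 = 13.76. The private return per contributed unit (0.6800) is below 1, so free-riding is indeed the best response regardless of what the others do.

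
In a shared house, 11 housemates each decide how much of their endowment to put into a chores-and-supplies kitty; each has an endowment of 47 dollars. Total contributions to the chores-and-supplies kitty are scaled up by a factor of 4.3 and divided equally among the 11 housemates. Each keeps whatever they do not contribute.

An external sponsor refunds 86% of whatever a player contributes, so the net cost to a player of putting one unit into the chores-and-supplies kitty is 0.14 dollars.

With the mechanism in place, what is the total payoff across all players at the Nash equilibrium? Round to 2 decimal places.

The effective private return per unit is now (4.3/11) / 0.14 = 2.7922 > 1, so every player's dominant strategy flips to full contribution.
At the Nash equilibrium everyone contributes 47. Group total payoff = 11 × (47 × 0.86 + 4.3 × 47) = 2667.72.

2667.72 dollars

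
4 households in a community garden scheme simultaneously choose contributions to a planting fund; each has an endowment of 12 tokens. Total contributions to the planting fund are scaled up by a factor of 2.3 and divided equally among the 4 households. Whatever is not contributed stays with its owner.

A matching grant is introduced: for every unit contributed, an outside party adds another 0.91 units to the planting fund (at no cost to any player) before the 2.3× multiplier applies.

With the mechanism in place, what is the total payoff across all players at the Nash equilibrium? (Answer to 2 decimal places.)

The effective private return per unit is now 2.3 × 1.91 / 4 = 1.0983 > 1, so every player's dominant strategy flips to full contribution.
So the Nash equilibrium is full contribution by all 4; the group earns 2.3 × 1.91 × 48 = 210.86.

210.86 tokens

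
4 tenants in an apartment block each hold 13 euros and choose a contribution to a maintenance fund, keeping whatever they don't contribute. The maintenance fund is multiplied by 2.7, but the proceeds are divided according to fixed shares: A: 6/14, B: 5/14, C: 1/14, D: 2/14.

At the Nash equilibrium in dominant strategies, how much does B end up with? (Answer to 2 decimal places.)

25.54 euros

A player with share s gets back 2.7·s per unit contributed, so full contribution is dominant for anyone with s > 1/2.7 = 0.3704 and zero contribution is dominant for anyone below.
Only A (6/14) clears that bar, contributing 13; the remaining 3 contribute 0. Total contributed: 13.
B keeps 13 and receives 2.7 × 13 × 5/14 = 12.54 from the maintenance fund, for a payoff of 25.54.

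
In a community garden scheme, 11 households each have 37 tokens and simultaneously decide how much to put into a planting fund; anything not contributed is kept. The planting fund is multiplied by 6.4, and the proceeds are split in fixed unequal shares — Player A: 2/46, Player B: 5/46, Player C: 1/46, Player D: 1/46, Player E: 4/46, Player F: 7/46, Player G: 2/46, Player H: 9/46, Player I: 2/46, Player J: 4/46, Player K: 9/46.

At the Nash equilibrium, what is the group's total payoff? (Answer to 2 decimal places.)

806.60 tokens

Player j's private return per contributed unit is 6.4 × (j's share). Contributing is weakly dominant for j when that share is at least 1/6.4 = 0.1563, and contributing 0 is dominant otherwise.
The shares above 0.1563 belong to Player H and Player K, contributing 37 each; the remaining 9 contribute 0. Total contributed: 74.
The planting fund pays out 6.4 × 74 = 473.60 in total (split across the unequal shares, but the aggregate is all that matters for the group sum).
The 9 free-riders keep 37 each, adding 333. Group total = 333 + 473.60 = 806.60.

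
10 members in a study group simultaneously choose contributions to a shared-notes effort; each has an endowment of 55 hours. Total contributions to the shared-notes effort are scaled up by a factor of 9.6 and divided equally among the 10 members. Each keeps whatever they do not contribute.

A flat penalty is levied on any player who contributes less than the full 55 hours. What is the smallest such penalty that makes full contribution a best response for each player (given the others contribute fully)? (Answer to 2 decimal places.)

2.20 hours

Given the others contribute fully, the best deviation is to contribute 0 (any partial contribution still incurs the fine and gives up units whose private return 0.9600 is below 1).
Deviating from 55 to 0 saves 55 hours but forfeits the deviator's share of the drop in the shared-notes effort: 9.6/10 × 55 = 52.80.
So the deviation gain is 55 − 52.80 = 2.20, and the fine must be at least 2.20 hours to wipe it out.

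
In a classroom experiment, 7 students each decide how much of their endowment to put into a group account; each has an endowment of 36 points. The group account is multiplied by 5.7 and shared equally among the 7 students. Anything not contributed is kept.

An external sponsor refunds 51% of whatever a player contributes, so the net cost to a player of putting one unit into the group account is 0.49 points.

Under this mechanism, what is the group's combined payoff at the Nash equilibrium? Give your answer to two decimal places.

1564.92 points

With the mechanism, a contributed unit returns (5.7/7) / 0.49 = 1.6618 per unit of net cost to the contributor — now above 1 — so contributing fully is weakly dominant for every player.
At the Nash equilibrium everyone contributes 36. Group total payoff = 7 × (36 × 0.51 + 5.7 × 36) = 1564.92.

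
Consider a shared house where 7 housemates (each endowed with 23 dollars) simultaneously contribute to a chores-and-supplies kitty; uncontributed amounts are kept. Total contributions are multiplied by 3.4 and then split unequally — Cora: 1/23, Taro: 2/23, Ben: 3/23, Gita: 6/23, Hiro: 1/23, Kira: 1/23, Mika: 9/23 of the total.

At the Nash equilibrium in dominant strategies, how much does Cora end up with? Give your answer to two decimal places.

Player j's private return per contributed unit is 3.4 × (j's share). Contributing is weakly dominant for j when that share is at least 1/3.4 = 0.2941, and contributing 0 is dominant otherwise.
Only Mika (9/23) clears that bar, contributing 23; the remaining 6 contribute 0. Total contributed: 23.
Cora keeps 23 and receives 3.4 × 23 × 1/23 = 3.40 from the chores-and-supplies kitty, for a payoff of 26.40.

26.40 dollars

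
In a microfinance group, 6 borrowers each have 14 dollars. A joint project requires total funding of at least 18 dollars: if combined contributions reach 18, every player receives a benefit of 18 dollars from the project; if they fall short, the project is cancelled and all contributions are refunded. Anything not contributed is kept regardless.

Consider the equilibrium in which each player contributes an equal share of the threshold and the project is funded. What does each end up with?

Equal share of the threshold: 18/6 = 3.
At this profile no one gains by cutting their contribution: any cut drops the total below 18, the project is cancelled, contributions are refunded, and the deviator ends with 14, which is less than 14 − 3 + 18 = 29. Contributing more than 3 just wastes the excess. So contributing exactly 3 is a best response.
Each player's payoff: 14 − 3 + 18 = 29.

29 dollars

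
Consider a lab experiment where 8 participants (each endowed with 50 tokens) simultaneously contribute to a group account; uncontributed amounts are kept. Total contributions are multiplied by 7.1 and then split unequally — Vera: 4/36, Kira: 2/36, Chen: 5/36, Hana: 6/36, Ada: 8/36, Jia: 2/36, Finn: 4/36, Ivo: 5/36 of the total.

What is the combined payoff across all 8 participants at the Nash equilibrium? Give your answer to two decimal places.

Each unit j contributes comes back to j as 7.1 × (j's share), so j prefers to contribute only if that share exceeds 1/7.1 = 0.1408; otherwise keeping the unit dominates.
Hana and Ada are above the threshold, contributing 50 each; the remaining 6 contribute 0. Total contributed: 100.
The group account pays out 7.1 × 100 = 710.00 in total (split across the unequal shares, but the aggregate is all that matters for the group sum).
The 6 free-riders keep 50 each, adding 300. Group total = 300 + 710.00 = 1010.00.

1010.00 tokens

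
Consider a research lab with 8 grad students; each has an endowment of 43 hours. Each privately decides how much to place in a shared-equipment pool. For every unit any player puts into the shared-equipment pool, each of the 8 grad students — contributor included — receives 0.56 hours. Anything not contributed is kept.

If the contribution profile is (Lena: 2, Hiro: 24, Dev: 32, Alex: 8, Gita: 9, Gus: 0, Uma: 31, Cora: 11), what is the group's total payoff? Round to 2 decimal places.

Total contributed: 2 + 24 + 32 + 8 + 9 + 0 + 31 + 11 = 117; total kept: 8 × 43 − 117 = 227.
The shared-equipment pool pays out 0.56 × 8 × 117 = 524.16 in aggregate.
Group total = 227 + 524.16 = 751.16.

751.16 hours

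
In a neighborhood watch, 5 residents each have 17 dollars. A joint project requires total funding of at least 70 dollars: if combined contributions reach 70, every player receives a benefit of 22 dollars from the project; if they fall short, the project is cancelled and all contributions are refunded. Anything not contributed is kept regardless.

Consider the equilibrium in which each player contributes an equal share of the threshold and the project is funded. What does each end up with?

25 dollars

Equal share of the threshold: 70/5 = 14.
At this profile no one gains by cutting their contribution: any cut drops the total below 70, the project is cancelled, contributions are refunded, and the deviator ends with 17, which is less than 17 − 14 + 22 = 25. Contributing more than 14 just wastes the excess. So contributing exactly 14 is a best response.
Each player's payoff: 17 − 14 + 22 = 25.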